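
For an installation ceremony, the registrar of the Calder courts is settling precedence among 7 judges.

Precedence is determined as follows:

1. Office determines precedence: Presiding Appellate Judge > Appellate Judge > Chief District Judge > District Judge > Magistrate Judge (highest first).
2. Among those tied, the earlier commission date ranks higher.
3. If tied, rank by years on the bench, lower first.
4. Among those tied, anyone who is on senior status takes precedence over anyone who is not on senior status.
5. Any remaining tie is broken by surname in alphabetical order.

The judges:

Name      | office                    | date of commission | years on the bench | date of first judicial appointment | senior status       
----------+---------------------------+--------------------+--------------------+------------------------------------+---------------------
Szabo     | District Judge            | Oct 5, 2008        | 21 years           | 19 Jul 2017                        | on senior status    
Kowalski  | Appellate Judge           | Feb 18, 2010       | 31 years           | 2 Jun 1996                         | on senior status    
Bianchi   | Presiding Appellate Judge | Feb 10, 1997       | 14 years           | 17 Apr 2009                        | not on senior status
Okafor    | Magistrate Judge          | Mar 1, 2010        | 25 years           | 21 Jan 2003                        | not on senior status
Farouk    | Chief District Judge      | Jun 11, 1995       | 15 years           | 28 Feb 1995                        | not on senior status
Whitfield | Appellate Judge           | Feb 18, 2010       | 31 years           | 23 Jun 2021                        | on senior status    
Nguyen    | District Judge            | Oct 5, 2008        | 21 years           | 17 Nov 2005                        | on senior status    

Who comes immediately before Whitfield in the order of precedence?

By office: Bianchi (Presiding Appellate Judge); then Kowalski and Whitfield (Appellate Judge); then Farouk (Chief District Judge); then Nguyen and Szabo (District Judge); then Okafor (Magistrate Judge).
Kowalski and Whitfield both have date of commission Feb 18, 2010, so the next rule applies.
Kowalski and Whitfield both have years on the bench 31 years, so the next rule applies.
Kowalski and Whitfield are each on senior status, so the next rule applies.
Among Kowalski and Whitfield, alphabetically by surname: Kowalski before Whitfield.
Nguyen and Szabo both have date of commission Oct 5, 2008, so the next rule applies.
Nguyen and Szabo both have years on the bench 21 years, so the next rule applies.
Nguyen and Szabo are each on senior status, so the next rule applies.
Among Nguyen and Szabo, alphabetically by surname: Nguyen before Szabo.
Order: Bianchi, Kowalski, Whitfield, Farouk, Nguyen, Szabo, Okafor.

Kowalski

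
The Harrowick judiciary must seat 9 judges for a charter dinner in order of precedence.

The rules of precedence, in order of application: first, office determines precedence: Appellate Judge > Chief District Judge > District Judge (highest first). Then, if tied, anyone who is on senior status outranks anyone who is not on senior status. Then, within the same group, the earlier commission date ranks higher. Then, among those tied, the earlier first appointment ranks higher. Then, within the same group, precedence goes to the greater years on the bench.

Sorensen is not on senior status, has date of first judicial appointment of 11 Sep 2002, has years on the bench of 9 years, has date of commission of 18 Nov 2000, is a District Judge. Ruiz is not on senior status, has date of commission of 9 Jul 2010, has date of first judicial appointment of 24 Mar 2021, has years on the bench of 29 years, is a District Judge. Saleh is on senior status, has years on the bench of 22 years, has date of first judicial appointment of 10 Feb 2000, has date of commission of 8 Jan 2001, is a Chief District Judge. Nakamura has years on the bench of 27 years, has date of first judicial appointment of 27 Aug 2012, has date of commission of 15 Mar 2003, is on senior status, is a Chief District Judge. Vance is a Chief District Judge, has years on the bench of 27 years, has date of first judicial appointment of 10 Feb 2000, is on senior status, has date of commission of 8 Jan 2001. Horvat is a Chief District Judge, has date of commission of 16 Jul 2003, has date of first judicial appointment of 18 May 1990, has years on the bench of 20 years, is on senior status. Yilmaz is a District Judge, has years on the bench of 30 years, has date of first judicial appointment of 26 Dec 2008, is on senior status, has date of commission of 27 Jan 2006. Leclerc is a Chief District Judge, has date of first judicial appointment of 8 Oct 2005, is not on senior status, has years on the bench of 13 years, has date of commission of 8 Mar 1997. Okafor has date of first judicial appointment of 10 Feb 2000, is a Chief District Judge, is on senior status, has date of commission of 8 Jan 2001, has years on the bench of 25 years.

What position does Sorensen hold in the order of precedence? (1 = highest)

By office: Vance, Okafor, Saleh, Nakamura, Horvat and Leclerc (Chief District Judge); then Yilmaz, Sorensen and Ruiz (District Judge).
Among Vance, Okafor, Saleh, Nakamura, Horvat and Leclerc, on senior status before not on senior status: Vance, Okafor, Saleh, Nakamura and Horvat (on senior status) before Leclerc (not on senior status).
Among Vance, Okafor, Saleh, Nakamura and Horvat, by date of commission (earlier first): Vance, Okafor and Saleh (8 Jan 2001) before Nakamura (15 Mar 2003) before Horvat (16 Jul 2003).
Vance, Okafor and Saleh all have date of first judicial appointment 10 Feb 2000, so the next rule applies.
Among Vance, Okafor and Saleh, by years on the bench (higher first): Vance (27 years) before Okafor (25 years) before Saleh (22 years).
Among Yilmaz, Sorensen and Ruiz, on senior status before not on senior status: Yilmaz (on senior status) before Sorensen and Ruiz (not on senior status).
Among Sorensen and Ruiz, by date of commission (earlier first): Sorensen (18 Nov 2000) before Ruiz (9 Jul 2010).
Order: Vance, Okafor, Saleh, Nakamura, Horvat, Leclerc, Yilmaz, Sorensen, Ruiz. So position 8.

8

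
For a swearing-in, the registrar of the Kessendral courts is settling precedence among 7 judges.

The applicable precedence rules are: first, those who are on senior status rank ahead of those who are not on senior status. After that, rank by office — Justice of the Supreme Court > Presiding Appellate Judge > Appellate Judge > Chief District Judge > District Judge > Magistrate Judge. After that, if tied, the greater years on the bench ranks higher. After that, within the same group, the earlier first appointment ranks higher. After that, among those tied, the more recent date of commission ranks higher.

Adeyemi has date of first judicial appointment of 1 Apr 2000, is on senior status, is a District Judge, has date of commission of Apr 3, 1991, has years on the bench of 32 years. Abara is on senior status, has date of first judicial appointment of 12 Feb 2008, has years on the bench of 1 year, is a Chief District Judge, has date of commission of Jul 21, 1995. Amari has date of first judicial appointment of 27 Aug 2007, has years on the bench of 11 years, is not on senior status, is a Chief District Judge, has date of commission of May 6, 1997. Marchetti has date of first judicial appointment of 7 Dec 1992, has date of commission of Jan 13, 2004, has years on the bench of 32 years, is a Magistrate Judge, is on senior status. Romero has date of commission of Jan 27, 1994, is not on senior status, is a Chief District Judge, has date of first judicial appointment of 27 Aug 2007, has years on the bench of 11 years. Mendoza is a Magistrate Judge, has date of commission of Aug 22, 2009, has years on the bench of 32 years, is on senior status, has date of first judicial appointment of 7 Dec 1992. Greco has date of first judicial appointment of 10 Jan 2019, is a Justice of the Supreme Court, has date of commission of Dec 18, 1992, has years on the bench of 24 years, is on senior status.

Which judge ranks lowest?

Romero

By the first rule: Greco, Abara, Adeyemi, Mendoza and Marchetti (each on senior status); then Amari and Romero (both not on senior status).
Among Greco, Abara, Adeyemi, Mendoza and Marchetti, by office: Greco (Justice of the Supreme Court) before Abara (Chief District Judge) before Adeyemi (District Judge) before Mendoza and Marchetti (Magistrate Judge).
Mendoza and Marchetti both have years on the bench 32 years, so the next rule applies.
Mendoza and Marchetti both have date of first judicial appointment 7 Dec 1992, so the next rule applies.
Among Mendoza and Marchetti, by date of commission (later first): Mendoza (Aug 22, 2009) before Marchetti (Jan 13, 2004).
Amari and Romero are each Chief District Judge, so the next rule applies.
Amari and Romero both have years on the bench 11 years, so the next rule applies.
Amari and Romero both have date of first judicial appointment 27 Aug 2007, so the next rule applies.
Among Amari and Romero, by date of commission (later first): Amari (May 6, 1997) before Romero (Jan 27, 1994).
Order: Greco, Abara, Adeyemi, Mendoza, Marchetti, Amari, Romero.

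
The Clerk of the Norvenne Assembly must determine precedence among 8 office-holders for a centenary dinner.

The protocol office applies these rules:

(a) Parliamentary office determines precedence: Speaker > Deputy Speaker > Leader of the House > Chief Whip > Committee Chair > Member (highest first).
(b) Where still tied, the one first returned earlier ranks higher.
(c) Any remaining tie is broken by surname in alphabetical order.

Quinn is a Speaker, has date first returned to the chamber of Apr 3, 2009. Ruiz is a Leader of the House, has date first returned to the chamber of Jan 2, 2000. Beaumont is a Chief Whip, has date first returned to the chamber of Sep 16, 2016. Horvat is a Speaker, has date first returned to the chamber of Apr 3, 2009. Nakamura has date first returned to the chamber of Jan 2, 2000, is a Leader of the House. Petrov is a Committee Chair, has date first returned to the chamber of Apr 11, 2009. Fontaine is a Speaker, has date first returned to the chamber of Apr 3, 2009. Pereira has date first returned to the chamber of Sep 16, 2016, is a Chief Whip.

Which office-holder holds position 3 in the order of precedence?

By parliamentary office: Fontaine, Horvat and Quinn (Speaker); then Nakamura and Ruiz (Leader of the House); then Beaumont and Pereira (Chief Whip); then Petrov (Committee Chair).
Fontaine, Horvat and Quinn all have date first returned to the chamber Apr 3, 2009, so the next rule applies.
Among Fontaine, Horvat and Quinn, alphabetically by surname: Fontaine before Horvat before Quinn.
Nakamura and Ruiz both have date first returned to the chamber Jan 2, 2000, so the next rule applies.
Among Nakamura and Ruiz, alphabetically by surname: Nakamura before Ruiz.
Beaumont and Pereira both have date first returned to the chamber Sep 16, 2016, so the next rule applies.
Among Beaumont and Pereira, alphabetically by surname: Beaumont before Pereira.
Order: Fontaine, Horvat, Quinn, Nakamura, Ruiz, Beaumont, Pereira, Petrov.

Quinn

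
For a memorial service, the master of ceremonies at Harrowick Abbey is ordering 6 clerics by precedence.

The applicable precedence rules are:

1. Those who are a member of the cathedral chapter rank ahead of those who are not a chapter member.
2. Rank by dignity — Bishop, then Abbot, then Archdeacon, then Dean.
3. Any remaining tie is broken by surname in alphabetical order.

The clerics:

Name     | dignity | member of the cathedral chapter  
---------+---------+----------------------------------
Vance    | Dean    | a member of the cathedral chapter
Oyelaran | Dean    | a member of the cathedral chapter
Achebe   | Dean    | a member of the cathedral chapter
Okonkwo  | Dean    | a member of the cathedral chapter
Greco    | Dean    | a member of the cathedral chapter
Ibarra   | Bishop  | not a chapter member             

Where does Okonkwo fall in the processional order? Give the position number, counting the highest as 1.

By the first rule: Achebe, Greco, Okonkwo, Oyelaran and Vance (each a member of the cathedral chapter); then Ibarra (not a chapter member).
Achebe, Greco, Okonkwo, Oyelaran and Vance are each Dean, so the next rule applies.
Among Achebe, Greco, Okonkwo, Oyelaran and Vance, alphabetically by surname: Achebe before Greco before Okonkwo before Oyelaran before Vance.
Order: Achebe, Greco, Okonkwo, Oyelaran, Vance, Ibarra. So position 3.

3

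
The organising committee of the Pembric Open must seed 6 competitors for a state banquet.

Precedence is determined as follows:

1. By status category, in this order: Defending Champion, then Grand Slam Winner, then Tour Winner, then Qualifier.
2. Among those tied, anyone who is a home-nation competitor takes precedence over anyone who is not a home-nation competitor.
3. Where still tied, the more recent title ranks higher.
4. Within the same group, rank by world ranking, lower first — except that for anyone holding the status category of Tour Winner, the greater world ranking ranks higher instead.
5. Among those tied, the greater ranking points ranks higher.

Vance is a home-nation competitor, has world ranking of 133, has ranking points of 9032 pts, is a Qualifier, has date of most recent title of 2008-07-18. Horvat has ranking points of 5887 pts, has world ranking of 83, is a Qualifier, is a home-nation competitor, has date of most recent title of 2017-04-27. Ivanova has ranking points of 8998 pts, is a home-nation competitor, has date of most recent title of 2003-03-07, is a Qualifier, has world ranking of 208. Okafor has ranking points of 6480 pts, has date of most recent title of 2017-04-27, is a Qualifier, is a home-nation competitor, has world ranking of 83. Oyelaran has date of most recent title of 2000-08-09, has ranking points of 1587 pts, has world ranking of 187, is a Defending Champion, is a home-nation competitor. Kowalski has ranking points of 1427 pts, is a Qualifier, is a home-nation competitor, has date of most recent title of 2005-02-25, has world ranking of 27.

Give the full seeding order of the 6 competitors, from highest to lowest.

Oyelaran, Okafor, Horvat, Vance, Kowalski, Ivanova

By status category: Oyelaran (Defending Champion); then Okafor, Horvat, Vance, Kowalski and Ivanova (Qualifier).
Okafor, Horvat, Vance, Kowalski and Ivanova are each a home-nation competitor, so the next rule applies.
Among Okafor, Horvat, Vance, Kowalski and Ivanova, by date of most recent title (later first): Okafor and Horvat (2017-04-27) before Vance (2008-07-18) before Kowalski (2005-02-25) before Ivanova (2003-03-07).
Okafor and Horvat both have world ranking 83, so the next rule applies.
Among Okafor and Horvat, by ranking points (higher first): Okafor (6480 pts) before Horvat (5887 pts).
Full order: Oyelaran, Okafor, Horvat, Vance, Kowalski, Ivanova.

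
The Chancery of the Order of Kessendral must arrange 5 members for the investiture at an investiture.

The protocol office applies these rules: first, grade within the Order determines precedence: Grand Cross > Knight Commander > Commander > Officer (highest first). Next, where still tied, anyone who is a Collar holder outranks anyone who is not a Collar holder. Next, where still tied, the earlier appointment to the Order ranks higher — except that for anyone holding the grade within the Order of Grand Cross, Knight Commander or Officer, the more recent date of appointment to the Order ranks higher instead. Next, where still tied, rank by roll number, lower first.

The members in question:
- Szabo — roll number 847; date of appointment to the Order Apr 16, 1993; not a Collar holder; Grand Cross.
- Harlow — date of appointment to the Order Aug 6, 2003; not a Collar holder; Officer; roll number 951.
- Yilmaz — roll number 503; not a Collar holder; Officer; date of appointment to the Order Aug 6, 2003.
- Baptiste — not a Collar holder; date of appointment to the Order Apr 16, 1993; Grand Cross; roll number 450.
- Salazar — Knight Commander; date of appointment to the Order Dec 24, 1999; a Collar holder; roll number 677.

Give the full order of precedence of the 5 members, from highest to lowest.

Baptiste, Szabo, Salazar, Yilmaz, Harlow

By grade within the Order: Baptiste and Szabo (Grand Cross); then Salazar (Knight Commander); then Yilmaz and Harlow (Officer).
Baptiste and Szabo are each not a Collar holder, so the next rule applies.
Baptiste and Szabo both have date of appointment to the Order Apr 16, 1993, so the next rule applies.
Among Baptiste and Szabo, by roll number (lower first): Baptiste (450) before Szabo (847).
Yilmaz and Harlow are each not a Collar holder, so the next rule applies.
Yilmaz and Harlow both have date of appointment to the Order Aug 6, 2003, so the next rule applies.
Among Yilmaz and Harlow, by roll number (lower first): Yilmaz (503) before Harlow (951).
Full order: Baptiste, Szabo, Salazar, Yilmaz, Harlow.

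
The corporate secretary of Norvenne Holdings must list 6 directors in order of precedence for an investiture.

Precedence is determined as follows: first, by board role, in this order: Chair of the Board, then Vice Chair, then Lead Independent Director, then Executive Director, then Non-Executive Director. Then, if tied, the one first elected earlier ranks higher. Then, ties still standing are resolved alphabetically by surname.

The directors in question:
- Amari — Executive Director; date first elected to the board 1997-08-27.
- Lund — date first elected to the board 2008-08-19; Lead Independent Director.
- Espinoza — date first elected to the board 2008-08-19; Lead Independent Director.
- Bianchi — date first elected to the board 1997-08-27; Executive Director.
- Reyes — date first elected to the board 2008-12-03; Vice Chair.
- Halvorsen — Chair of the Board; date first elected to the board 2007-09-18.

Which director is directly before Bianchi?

By board role: Halvorsen (Chair of the Board); then Reyes (Vice Chair); then Espinoza and Lund (Lead Independent Director); then Amari and Bianchi (Executive Director).
Espinoza and Lund both have date first elected to the board 2008-08-19, so the next rule applies.
Among Espinoza and Lund, alphabetically by surname: Espinoza before Lund.
Amari and Bianchi both have date first elected to the board 1997-08-27, so the next rule applies.
Among Amari and Bianchi, alphabetically by surname: Amari before Bianchi.
Order: Halvorsen, Reyes, Espinoza, Lund, Amari, Bianchi.

Amari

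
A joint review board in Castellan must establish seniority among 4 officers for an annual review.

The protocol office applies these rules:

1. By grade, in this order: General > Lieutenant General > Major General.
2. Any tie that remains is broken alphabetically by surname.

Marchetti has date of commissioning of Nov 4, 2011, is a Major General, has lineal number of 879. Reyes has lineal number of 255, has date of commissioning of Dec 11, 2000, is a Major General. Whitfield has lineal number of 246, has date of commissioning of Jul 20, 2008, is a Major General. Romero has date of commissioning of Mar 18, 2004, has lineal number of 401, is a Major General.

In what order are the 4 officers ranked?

Marchetti, Reyes, Romero, Whitfield

By grade: Marchetti, Reyes, Romero and Whitfield (Major General).
Among Marchetti, Reyes, Romero and Whitfield, alphabetically by surname: Marchetti before Reyes before Romero before Whitfield.
Full order: Marchetti, Reyes, Romero, Whitfield.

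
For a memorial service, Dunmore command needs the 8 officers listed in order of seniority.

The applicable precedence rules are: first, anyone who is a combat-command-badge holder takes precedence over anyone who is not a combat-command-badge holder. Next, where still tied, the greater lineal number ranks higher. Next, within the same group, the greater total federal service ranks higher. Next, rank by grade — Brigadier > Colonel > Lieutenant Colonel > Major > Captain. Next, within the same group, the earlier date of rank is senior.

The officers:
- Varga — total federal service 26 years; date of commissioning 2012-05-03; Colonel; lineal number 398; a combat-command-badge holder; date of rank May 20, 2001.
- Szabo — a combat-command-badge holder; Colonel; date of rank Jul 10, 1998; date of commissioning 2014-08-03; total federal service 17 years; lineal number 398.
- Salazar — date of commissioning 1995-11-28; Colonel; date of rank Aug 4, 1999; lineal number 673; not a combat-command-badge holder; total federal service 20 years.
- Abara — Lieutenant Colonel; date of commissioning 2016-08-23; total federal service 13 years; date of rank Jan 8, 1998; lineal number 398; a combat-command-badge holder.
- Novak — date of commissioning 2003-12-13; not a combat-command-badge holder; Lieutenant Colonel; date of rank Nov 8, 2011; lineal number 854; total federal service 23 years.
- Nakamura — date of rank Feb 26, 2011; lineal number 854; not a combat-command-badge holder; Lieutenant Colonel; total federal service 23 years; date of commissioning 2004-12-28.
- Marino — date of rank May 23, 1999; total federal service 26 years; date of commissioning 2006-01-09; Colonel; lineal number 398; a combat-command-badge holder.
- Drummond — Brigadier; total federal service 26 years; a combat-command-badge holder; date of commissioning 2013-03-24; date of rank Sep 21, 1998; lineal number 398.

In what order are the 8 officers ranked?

Drummond, Marino, Varga, Szabo, Abara, Nakamura, Novak, Salazar

By the first rule: Drummond, Marino, Varga, Szabo and Abara (each a combat-command-badge holder); then Nakamura, Novak and Salazar (each not a combat-command-badge holder).
Drummond, Marino, Varga, Szabo and Abara all have lineal number 398, so the next rule applies.
Among Drummond, Marino, Varga, Szabo and Abara, by total federal service (higher first): Drummond, Marino and Varga (26 years) before Szabo (17 years) before Abara (13 years).
Among Drummond, Marino and Varga, by grade: Drummond (Brigadier) before Marino and Varga (Colonel).
Among Marino and Varga, by date of rank (earlier first): Marino (May 23, 1999) before Varga (May 20, 2001).
Among Nakamura, Novak and Salazar, by lineal number (higher first): Nakamura and Novak (854) before Salazar (673).
Nakamura and Novak both have total federal service 23 years, so the next rule applies.
Nakamura and Novak are each Lieutenant Colonel, so the next rule applies.
Among Nakamura and Novak, by date of rank (earlier first): Nakamura (Feb 26, 2011) before Novak (Nov 8, 2011).
Full order: Drummond, Marino, Varga, Szabo, Abara, Nakamura, Novak, Salazar.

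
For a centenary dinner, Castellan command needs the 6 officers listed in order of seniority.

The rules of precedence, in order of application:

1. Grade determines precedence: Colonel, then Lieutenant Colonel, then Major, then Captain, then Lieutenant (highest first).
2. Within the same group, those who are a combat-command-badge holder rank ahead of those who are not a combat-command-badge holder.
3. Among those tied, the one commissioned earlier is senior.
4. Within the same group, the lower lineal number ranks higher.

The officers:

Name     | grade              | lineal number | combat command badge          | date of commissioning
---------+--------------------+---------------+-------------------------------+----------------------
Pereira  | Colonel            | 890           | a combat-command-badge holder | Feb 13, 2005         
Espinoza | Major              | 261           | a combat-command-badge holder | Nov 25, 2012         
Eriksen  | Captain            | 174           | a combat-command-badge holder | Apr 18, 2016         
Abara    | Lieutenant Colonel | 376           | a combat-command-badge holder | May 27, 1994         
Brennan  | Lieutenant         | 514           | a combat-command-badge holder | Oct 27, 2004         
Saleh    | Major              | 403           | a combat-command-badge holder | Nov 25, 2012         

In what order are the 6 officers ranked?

By grade: Pereira (Colonel); then Abara (Lieutenant Colonel); then Espinoza and Saleh (Major); then Eriksen (Captain); then Brennan (Lieutenant).
Espinoza and Saleh are each a combat-command-badge holder, so the next rule applies.
Espinoza and Saleh both have date of commissioning Nov 25, 2012, so the next rule applies.
Among Espinoza and Saleh, by lineal number (lower first): Espinoza (261) before Saleh (403).
Full order: Pereira, Abara, Espinoza, Saleh, Eriksen, Brennan.

Pereira, Abara, Espinoza, Saleh, Eriksen, Brennan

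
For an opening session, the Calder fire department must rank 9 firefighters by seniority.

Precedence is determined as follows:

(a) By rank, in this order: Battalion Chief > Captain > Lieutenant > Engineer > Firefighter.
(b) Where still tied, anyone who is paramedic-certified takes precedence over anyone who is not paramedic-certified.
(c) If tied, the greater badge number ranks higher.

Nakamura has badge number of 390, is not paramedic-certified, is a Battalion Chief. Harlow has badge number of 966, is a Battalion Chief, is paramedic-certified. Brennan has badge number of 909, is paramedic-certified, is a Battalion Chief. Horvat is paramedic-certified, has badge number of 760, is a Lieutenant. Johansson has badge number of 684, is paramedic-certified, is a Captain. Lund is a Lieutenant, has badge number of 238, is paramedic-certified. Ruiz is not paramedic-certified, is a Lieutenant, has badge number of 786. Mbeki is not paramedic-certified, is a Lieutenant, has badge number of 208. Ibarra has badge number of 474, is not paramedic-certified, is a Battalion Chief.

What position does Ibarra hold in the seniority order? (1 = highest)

3

By rank: Harlow, Brennan, Ibarra and Nakamura (Battalion Chief); then Johansson (Captain); then Horvat, Lund, Ruiz and Mbeki (Lieutenant).
Among Harlow, Brennan, Ibarra and Nakamura, paramedic-certified before not paramedic-certified: Harlow and Brennan (paramedic-certified) before Ibarra and Nakamura (not paramedic-certified).
Among Harlow and Brennan, by badge number (higher first): Harlow (966) before Brennan (909).
Among Ibarra and Nakamura, by badge number (higher first): Ibarra (474) before Nakamura (390).
Among Horvat, Lund, Ruiz and Mbeki, paramedic-certified before not paramedic-certified: Horvat and Lund (paramedic-certified) before Ruiz and Mbeki (not paramedic-certified).
Among Horvat and Lund, by badge number (higher first): Horvat (760) before Lund (238).
Among Ruiz and Mbeki, by badge number (higher first): Ruiz (786) before Mbeki (208).
Order: Harlow, Brennan, Ibarra, Nakamura, Johansson, Horvat, Lund, Ruiz, Mbeki. So position 3.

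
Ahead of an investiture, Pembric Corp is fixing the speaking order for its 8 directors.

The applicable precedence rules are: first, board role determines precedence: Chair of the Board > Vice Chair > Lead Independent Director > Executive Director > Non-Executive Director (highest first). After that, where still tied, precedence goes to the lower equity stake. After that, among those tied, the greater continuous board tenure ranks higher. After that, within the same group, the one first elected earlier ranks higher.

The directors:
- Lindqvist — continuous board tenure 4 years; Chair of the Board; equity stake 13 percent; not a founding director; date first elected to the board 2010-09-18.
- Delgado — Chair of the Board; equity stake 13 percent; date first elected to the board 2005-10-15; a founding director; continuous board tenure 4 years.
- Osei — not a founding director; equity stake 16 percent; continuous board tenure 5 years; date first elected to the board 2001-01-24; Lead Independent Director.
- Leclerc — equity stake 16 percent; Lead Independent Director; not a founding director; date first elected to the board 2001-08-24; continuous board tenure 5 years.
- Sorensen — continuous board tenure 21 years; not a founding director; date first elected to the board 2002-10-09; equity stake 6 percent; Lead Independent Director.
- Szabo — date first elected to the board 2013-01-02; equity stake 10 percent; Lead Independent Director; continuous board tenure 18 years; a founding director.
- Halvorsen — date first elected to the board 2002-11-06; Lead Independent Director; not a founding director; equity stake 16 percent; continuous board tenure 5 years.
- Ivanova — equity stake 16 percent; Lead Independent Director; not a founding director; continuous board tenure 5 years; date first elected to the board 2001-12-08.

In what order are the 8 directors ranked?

Delgado, Lindqvist, Sorensen, Szabo, Osei, Leclerc, Ivanova, Halvorsen

By board role: Delgado and Lindqvist (Chair of the Board); then Sorensen, Szabo, Osei, Leclerc, Ivanova and Halvorsen (Lead Independent Director).
Delgado and Lindqvist both have equity stake 13 percent, so the next rule applies.
Delgado and Lindqvist both have continuous board tenure 4 years, so the next rule applies.
Among Delgado and Lindqvist, by date first elected to the board (earlier first): Delgado (2005-10-15) before Lindqvist (2010-09-18).
Among Sorensen, Szabo, Osei, Leclerc, Ivanova and Halvorsen, by equity stake (lower first): Sorensen (6 percent) before Szabo (10 percent) before Osei, Leclerc, Ivanova and Halvorsen (16 percent).
Osei, Leclerc, Ivanova and Halvorsen all have continuous board tenure 5 years, so the next rule applies.
Among Osei, Leclerc, Ivanova and Halvorsen, by date first elected to the board (earlier first): Osei (2001-01-24) before Leclerc (2001-08-24) before Ivanova (2001-12-08) before Halvorsen (2002-11-06).
Full order: Delgado, Lindqvist, Sorensen, Szabo, Osei, Leclerc, Ivanova, Halvorsen.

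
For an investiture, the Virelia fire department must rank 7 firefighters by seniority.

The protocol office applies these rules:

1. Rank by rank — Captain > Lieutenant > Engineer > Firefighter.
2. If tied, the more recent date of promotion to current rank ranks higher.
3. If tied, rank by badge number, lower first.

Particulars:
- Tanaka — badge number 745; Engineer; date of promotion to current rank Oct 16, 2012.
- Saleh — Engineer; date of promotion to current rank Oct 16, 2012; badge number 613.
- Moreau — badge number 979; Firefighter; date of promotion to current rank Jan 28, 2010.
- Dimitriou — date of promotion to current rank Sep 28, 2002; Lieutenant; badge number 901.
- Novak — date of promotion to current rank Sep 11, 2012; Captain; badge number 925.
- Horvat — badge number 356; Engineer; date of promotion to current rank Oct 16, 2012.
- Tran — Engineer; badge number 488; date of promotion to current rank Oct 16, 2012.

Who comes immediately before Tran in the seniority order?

Horvat

By rank: Novak (Captain); then Dimitriou (Lieutenant); then Horvat, Tran, Saleh and Tanaka (Engineer); then Moreau (Firefighter).
Horvat, Tran, Saleh and Tanaka all have date of promotion to current rank Oct 16, 2012, so the next rule applies.
Among Horvat, Tran, Saleh and Tanaka, by badge number (lower first): Horvat (356) before Tran (488) before Saleh (613) before Tanaka (745).
Order: Novak, Dimitriou, Horvat, Tran, Saleh, Tanaka, Moreau.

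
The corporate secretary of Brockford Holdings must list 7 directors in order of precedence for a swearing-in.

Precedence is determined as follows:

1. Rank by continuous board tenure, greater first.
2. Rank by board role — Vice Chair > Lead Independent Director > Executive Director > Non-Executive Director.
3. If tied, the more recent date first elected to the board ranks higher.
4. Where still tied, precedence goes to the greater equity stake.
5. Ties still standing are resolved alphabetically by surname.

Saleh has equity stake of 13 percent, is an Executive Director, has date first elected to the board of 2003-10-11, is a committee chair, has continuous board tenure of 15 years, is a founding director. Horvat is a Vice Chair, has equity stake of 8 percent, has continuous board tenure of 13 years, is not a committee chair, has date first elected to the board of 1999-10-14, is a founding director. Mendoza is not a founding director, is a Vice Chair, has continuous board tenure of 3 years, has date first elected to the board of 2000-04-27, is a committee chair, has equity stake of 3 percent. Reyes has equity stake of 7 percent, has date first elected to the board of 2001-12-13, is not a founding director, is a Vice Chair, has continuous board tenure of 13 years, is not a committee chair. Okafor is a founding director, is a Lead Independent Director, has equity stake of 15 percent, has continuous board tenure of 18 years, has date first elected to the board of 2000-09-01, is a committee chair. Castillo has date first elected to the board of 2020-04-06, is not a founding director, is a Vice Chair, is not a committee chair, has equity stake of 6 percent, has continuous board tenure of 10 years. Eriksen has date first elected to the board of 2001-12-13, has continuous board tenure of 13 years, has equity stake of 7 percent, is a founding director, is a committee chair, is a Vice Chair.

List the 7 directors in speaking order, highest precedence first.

Okafor, Saleh, Eriksen, Reyes, Horvat, Castillo, Mendoza

By continuous board tenure (higher first): Okafor (18 years); then Saleh (15 years); then Eriksen, Reyes and Horvat (each 13 years); then Castillo (10 years); then Mendoza (3 years).
Eriksen, Reyes and Horvat are each Vice Chair, so the next rule applies.
Among Eriksen, Reyes and Horvat, by date first elected to the board (later first): Eriksen and Reyes (2001-12-13) before Horvat (1999-10-14).
Eriksen and Reyes both have equity stake 7 percent, so the next rule applies.
Among Eriksen and Reyes, alphabetically by surname: Eriksen before Reyes.
Full order: Okafor, Saleh, Eriksen, Reyes, Horvat, Castillo, Mendoza.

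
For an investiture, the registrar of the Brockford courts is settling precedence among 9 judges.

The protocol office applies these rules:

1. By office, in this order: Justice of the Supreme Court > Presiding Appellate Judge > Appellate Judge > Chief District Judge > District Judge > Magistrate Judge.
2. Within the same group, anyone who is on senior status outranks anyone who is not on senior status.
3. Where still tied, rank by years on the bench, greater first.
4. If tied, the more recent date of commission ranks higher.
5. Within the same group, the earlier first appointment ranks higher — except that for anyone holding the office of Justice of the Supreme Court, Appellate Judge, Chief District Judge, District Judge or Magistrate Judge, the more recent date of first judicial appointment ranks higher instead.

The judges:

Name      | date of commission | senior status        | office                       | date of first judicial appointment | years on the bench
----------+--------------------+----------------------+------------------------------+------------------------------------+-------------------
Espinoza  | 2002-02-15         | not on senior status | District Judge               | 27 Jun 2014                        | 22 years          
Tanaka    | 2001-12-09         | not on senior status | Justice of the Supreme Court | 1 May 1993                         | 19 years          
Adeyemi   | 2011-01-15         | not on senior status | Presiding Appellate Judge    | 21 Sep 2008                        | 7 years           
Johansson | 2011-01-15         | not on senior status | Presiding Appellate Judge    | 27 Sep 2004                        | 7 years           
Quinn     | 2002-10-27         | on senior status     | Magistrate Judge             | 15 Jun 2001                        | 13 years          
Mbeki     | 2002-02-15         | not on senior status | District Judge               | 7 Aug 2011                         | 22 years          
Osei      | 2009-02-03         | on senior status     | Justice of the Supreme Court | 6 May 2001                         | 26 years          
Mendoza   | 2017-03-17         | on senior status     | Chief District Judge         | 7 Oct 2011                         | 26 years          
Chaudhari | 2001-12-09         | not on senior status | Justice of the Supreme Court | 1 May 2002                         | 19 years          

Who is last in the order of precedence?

By office: Osei, Chaudhari and Tanaka (Justice of the Supreme Court); then Johansson and Adeyemi (Presiding Appellate Judge); then Mendoza (Chief District Judge); then Espinoza and Mbeki (District Judge); then Quinn (Magistrate Judge).
Among Osei, Chaudhari and Tanaka, on senior status before not on senior status: Osei (on senior status) before Chaudhari and Tanaka (not on senior status).
Chaudhari and Tanaka both have years on the bench 19 years, so the next rule applies.
Chaudhari and Tanaka both have date of commission 2001-12-09, so the next rule applies.
Among Chaudhari and Tanaka, by date of first judicial appointment (later first) (reversed rule for this group): Chaudhari (1 May 2002) before Tanaka (1 May 1993).
Johansson and Adeyemi are each not on senior status, so the next rule applies.
Johansson and Adeyemi both have years on the bench 7 years, so the next rule applies.
Johansson and Adeyemi both have date of commission 2011-01-15, so the next rule applies.
Among Johansson and Adeyemi, by date of first judicial appointment (earlier first): Johansson (27 Sep 2004) before Adeyemi (21 Sep 2008).
Espinoza and Mbeki are each not on senior status, so the next rule applies.
Espinoza and Mbeki both have years on the bench 22 years, so the next rule applies.
Espinoza and Mbeki both have date of commission 2002-02-15, so the next rule applies.
Among Espinoza and Mbeki, by date of first judicial appointment (later first) (reversed rule for this group): Espinoza (27 Jun 2014) before Mbeki (7 Aug 2011).
Order: Osei, Chaudhari, Tanaka, Johansson, Adeyemi, Mendoza, Espinoza, Mbeki, Quinn.

Quinn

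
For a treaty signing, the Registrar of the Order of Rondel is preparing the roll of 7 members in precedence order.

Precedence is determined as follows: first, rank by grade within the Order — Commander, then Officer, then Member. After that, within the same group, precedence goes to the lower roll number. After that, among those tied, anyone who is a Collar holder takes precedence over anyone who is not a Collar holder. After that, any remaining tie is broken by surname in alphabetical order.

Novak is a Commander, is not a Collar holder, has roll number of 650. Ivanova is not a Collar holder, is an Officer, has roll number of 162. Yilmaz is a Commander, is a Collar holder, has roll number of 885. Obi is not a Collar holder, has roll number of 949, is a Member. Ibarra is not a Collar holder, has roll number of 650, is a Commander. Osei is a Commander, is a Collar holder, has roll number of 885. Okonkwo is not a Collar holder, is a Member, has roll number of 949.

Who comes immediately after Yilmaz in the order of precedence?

By grade within the Order: Ibarra, Novak, Osei and Yilmaz (Commander); then Ivanova (Officer); then Obi and Okonkwo (Member).
Among Ibarra, Novak, Osei and Yilmaz, by roll number (lower first): Ibarra and Novak (650) before Osei and Yilmaz (885).
Ibarra and Novak are each not a Collar holder, so the next rule applies.
Among Ibarra and Novak, alphabetically by surname: Ibarra before Novak.
Osei and Yilmaz are each a Collar holder, so the next rule applies.
Among Osei and Yilmaz, alphabetically by surname: Osei before Yilmaz.
Obi and Okonkwo both have roll number 949, so the next rule applies.
Obi and Okonkwo are each not a Collar holder, so the next rule applies.
Among Obi and Okonkwo, alphabetically by surname: Obi before Okonkwo.
Order: Ibarra, Novak, Osei, Yilmaz, Ivanova, Obi, Okonkwo.

Ivanova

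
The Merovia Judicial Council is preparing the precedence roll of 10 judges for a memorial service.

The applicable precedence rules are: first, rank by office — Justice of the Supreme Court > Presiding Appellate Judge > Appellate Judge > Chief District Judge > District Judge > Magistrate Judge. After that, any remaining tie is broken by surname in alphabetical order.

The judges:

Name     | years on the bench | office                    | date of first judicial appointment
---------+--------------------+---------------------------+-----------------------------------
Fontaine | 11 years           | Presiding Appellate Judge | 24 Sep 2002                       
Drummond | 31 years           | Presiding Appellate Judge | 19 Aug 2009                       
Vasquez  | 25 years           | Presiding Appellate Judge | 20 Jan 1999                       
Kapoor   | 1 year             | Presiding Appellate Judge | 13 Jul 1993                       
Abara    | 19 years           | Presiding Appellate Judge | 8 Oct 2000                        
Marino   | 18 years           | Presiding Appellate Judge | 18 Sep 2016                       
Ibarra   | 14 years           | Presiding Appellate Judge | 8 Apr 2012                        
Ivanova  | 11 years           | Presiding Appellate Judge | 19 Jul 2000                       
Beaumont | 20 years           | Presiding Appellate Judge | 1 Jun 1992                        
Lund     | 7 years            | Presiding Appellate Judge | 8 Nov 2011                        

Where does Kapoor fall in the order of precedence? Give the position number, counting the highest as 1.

By office: Abara, Beaumont, Drummond, Fontaine, Ibarra, Ivanova, Kapoor, Lund, Marino and Vasquez (Presiding Appellate Judge).
Among Abara, Beaumont, Drummond, Fontaine, Ibarra, Ivanova, Kapoor, Lund, Marino and Vasquez, alphabetically by surname: Abara before Beaumont before Drummond before Fontaine before Ibarra before Ivanova before Kapoor before Lund before Marino before Vasquez.
Order: Abara, Beaumont, Drummond, Fontaine, Ibarra, Ivanova, Kapoor, Lund, Marino, Vasquez. So position 7.

7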